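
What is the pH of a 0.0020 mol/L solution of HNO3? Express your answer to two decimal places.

pH = 2.70

HNO3 is a strong acid and dissociates completely, so [H+] = 0.0020 M.
pH = -log(0.002) = 2.70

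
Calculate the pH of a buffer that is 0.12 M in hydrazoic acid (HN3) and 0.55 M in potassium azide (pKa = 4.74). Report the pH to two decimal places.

pH = 5.40

Henderson–Hasselbalch: pH = pKa + log([N3-]/[HN3]) = 4.74 + log(0.55/0.12)
pH = 4.74 + (+0.661) = 5.40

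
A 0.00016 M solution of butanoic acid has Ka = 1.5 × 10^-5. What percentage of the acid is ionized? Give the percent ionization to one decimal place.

26.3%

CH3(CH2)2COOH ⇌ CH3(CH2)2COO- + H+; let x = [H+] at equilibrium.
Solve x² + 1.5e-05x − 2.4e-09 = 0 → x = 4.21 × 10^-5 M
% ionization = x/C₀ × 100% = 4.21 × 10^-5/0.00016 × 100% = 26.3%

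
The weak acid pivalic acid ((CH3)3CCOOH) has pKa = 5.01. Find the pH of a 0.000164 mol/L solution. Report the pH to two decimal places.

pH = 4.45

(CH3)3CCOOH ⇌ (CH3)3CCOO- + H+
Ka = 10^(−5.01) = 9.77 × 10^-6
Ka = x²/(0.000164 − x) = 9.77 × 10^-6
The 5% rule fails; solving x² + Ka·x − Ka·C₀ = 0 exactly:
x = (−Ka + √(Ka² + 4·Ka·C₀))/2 = 3.54 × 10^-5 M
pH = −log(3.54 × 10^-5) = 4.45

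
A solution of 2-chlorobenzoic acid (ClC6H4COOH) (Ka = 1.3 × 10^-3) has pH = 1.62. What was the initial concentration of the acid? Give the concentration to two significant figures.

C₀ = 4.7 × 10^-1 M

[H+] = 10^(-1.62) = 2.40 × 10^-2 M = x
Ka = x²/(C₀ − x) ⇒ C₀ = x + x²/Ka
C₀ = 2.40 × 10^-2 + (2.40 × 10^-2)²/(1.3 × 10^-3) = 4.67 × 10^-1 M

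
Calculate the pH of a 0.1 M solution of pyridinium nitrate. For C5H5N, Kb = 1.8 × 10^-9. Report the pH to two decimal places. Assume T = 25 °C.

C5H5NH+ is the conjugate acid of the weak base C5H5N.
Ka = Kw/Kb = 1.0×10^-14 / 1.8 × 10^-9 = 5.56 × 10^-6
From the ICE table, Ka = x²/(0.1 − x) = 5.56 × 10^-6.
Since Ka ≪ C₀, x ≈ √(Ka·C₀) = 7.46 × 10^-4 M.
(x/C₀ = 0.75% < 5%, so the approximation holds.)
pH = −log(7.46 × 10^-4) = 3.13

pH = 3.13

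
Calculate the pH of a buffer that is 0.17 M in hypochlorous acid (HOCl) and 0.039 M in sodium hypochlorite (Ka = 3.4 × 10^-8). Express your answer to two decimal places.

pKa = −log(3.4 × 10^-8) = 7.469
pH = pKa + log([A⁻]/[HA]) = 7.469 + log(0.039/0.17)
pH = 7.469 + (-0.639) = 6.83

pH = 6.83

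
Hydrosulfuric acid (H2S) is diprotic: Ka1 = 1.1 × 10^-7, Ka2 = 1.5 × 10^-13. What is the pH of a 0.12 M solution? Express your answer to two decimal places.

pH = 3.94

Since Ka1 ≫ Ka2, the first ionization dominates [H+].
Ka1 = x²/(0.12 − x) = 1.1 × 10^-7
x ≈ √(1.1 × 10^-7 × 0.12) = 1.15 × 10^-4 M
pH = −log(1.15 × 10^-4) = 3.94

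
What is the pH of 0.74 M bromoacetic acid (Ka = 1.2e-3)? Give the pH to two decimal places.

BrCH2COOH ⇌ BrCH2COO- + H+
Ka = [H+]²/(0.74 − [H+]) = 1.2 × 10^-3
Neglecting [H+] in the denominator: [H+] = √(1.2 × 10^-3 × 0.74) = 2.98 × 10^-2 M
Check: 4% ionized — well under 5%, approximation valid.
pH = −log(2.98 × 10^-2) = 1.53

pH = 1.53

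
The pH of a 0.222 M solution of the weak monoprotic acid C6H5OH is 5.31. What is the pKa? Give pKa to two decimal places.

pKa = 9.97

[H+] = 10^(-5.31) = 4.90 × 10^-6 M
At equilibrium [HA] = 0.222 − 4.90 × 10^-6 = 2.22 × 10^-1 M
Ka = [H+][A-]/[HA] = (4.90 × 10^-6)² / 2.22 × 10^-1 = 1.08 × 10^-10
pKa = -log(1.08 × 10^-10) = 9.97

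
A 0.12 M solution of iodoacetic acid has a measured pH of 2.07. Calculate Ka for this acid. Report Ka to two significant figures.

Ka = 6.5 × 10^-4

[H+] = 10^(-2.07) = 8.51 × 10^-3 M
At equilibrium [HA] = 0.12 − 8.51 × 10^-3 = 1.11 × 10^-1 M
Ka = [H+][A-]/[HA] = (8.51 × 10^-3)² / 1.11 × 10^-1 = 6.5 × 10^-4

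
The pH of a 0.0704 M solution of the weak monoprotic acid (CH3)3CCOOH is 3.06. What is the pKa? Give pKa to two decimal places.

[H+] = 10^(-3.06) = 8.71 × 10^-4 M
At equilibrium [HA] = 0.0704 − 8.71 × 10^-4 = 6.95 × 10^-2 M
Ka = [H+][A-]/[HA] = (8.71 × 10^-4)² / 6.95 × 10^-2 = 1.09 × 10^-5
pKa = -log(1.09 × 10^-5) = 4.96

pKa = 4.96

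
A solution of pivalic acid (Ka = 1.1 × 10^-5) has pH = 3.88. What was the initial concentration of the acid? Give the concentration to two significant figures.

C₀ = 1.7 × 10^-3 M

[H+] = 10^(-3.88) = 1.32 × 10^-4 M = x
Ka = x²/(C₀ − x) ⇒ C₀ = x + x²/Ka
C₀ = 1.32 × 10^-4 + (1.32 × 10^-4)²/(1.1 × 10^-5) = 1.72 × 10^-3 M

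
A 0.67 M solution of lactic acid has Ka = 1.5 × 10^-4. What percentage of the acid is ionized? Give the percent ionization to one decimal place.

1.5%

CH3CH(OH)COOH ⇌ CH3CH(OH)COO- + H+; let x = [H+] at equilibrium.
x ≈ √(Ka·C₀) = √(1.5 × 10^-4 × 0.67) = 1.00 × 10^-2 M
Fraction ionized = 1.00 × 10^-2 / 0.67 = 0.0149 → 1.5%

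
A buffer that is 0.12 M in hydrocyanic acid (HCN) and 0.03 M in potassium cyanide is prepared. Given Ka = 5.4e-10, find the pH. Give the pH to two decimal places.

pH = 8.67

pKa = −log(5.4 × 10^-10) = 9.268
Using pH = pKa + log([base]/[acid]) with [base]/[acid] = 0.03/0.12:
pH = 9.268 + (-0.602) = 8.67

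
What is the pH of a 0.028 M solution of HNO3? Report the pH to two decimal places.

HNO3 is a strong acid and dissociates completely, so [H+] = 0.028 M.
pH = -log(0.028) = 1.55

pH = 1.55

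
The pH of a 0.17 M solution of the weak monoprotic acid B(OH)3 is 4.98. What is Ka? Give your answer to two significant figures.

Ka = 6.5 × 10^-10

[H+] = 10^(-4.98) = 1.05 × 10^-5 M
At equilibrium [HA] = 0.17 − 1.05 × 10^-5 = 1.70 × 10^-1 M
Ka = [H+][A-]/[HA] = (1.05 × 10^-5)² / 1.70 × 10^-1 = 6.5 × 10^-10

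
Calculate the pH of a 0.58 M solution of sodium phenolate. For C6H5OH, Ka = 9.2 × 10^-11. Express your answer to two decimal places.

C6H5O- is the conjugate base of the weak acid C6H5OH.
Kb = Kw/Ka = 1.0×10^-14 / 9.2 × 10^-11 = 1.09 × 10^-4
From the ICE table, Kb = x²/(0.58 − x) = 1.09 × 10^-4.
Neglecting x in the denominator: x = √(1.09 × 10^-4 × 0.58) = 7.95 × 10^-3 M
Check: 1.4% ionized — well under 5%, approximation valid.
pOH = 2.10, so pH = 14.00 − pOH = 11.90

pH = 11.90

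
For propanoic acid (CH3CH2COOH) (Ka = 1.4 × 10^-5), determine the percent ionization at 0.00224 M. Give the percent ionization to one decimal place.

CH3CH2COOH ⇌ CH3CH2COO- + H+; let x = [H+] at equilibrium.
Solve x² + 1.4e-05x − 3.14e-08 = 0 → x = 1.70 × 10^-4 M
% ionization = x/C₀ × 100% = 1.70 × 10^-4/0.00224 × 100% = 7.6%

7.6%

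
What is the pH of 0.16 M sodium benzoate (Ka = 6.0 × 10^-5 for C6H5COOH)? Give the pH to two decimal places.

C6H5COO- is the conjugate base of the weak acid C6H5COOH.
Kb = Kw/Ka = 1.0×10^-14 / 6.0 × 10^-5 = 1.67 × 10^-10
Kb = [OH-]²/(0.16 − [OH-]) = 1.67 × 10^-10
Since Kb ≪ C₀, [OH-] ≈ √(Kb·C₀) = 5.17 × 10^-6 M.
([OH-]/C₀ = 0.0032% < 5%, so the approximation holds.)
pOH = −log(5.17 × 10^-6) = 5.29; pH = 14.00 − 5.29 = 8.71

pH = 8.71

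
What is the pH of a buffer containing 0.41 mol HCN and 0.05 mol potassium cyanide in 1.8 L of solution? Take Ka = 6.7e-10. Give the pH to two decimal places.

pKa = −log(6.7 × 10^-10) = 9.174
Henderson–Hasselbalch: pH = pKa + log([CN-]/[HCN]) = 9.174 + log(0.05/0.41)
pH = 9.174 + (-0.914) = 8.26

pH = 8.26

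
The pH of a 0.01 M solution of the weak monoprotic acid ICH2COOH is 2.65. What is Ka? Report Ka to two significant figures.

[H+] = 10^(-2.65) = 2.24 × 10^-3 M
At equilibrium [HA] = 0.01 − 2.24 × 10^-3 = 7.76 × 10^-3 M
Ka = [H+][A-]/[HA] = (2.24 × 10^-3)² / 7.76 × 10^-3 = 6.5 × 10^-4

Ka = 6.5 × 10^-4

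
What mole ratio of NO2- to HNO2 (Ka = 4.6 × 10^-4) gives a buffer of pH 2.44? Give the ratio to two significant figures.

pKa = -log(4.6 × 10^-4) = 3.337
pH = pKa + log(r) ⇒ log(r) = 2.44 − 3.337 = -0.897
r = [NO2-]/[HNO2] = 10^(-0.897) = 0.127

ratio = 0.13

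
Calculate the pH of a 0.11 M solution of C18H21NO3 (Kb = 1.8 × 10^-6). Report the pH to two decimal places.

pH = 10.65

C18H21NO3 + H2O ⇌ C18H22NO3+ + OH-
From the ICE table, Kb = [OH-]²/(0.11 − [OH-]) = 1.8 × 10^-6.
Since Kb ≪ C₀, [OH-] ≈ √(Kb·C₀) = 4.45 × 10^-4 M.
pOH = 3.35, so pH = 14.00 − pOH = 10.65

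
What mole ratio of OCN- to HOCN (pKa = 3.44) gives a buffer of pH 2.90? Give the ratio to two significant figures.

ratio = 0.29

pH = pKa + log(r) ⇒ log(r) = 2.90 − 3.44 = -0.54
r = [OCN-]/[HOCN] = 10^(-0.54) = 0.288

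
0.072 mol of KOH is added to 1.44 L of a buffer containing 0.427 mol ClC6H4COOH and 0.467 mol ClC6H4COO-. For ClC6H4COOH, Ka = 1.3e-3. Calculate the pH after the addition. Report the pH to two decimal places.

OH- converts ClC6H4COOH to ClC6H4COO-: ClC6H4COOH → 0.355 mol, ClC6H4COO- → 0.539 mol.
pKa = −log(1.3 × 10^-3) = 2.886
pH = pKa + log([A⁻]/[HA]) = 2.886 + log(0.539/0.355) = 2.886 +0.181

pH = 3.07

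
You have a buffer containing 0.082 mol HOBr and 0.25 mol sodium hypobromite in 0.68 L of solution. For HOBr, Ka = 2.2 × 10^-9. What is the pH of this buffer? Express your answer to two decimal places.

pKa = −log(2.2 × 10^-9) = 8.658
pH = pKa + log([A⁻]/[HA]) = 8.658 + log(0.25/0.082)
pH = 8.658 + (+0.484) = 9.14

pH = 9.14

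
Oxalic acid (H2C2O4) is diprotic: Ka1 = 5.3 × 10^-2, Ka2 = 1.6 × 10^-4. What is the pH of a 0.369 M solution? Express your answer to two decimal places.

Since Ka1 ≫ Ka2, the first ionization dominates [H+].
Ka1 = x²/(0.369 − x) = 5.3 × 10^-2
Solving the quadratic: x = (−Ka1 + √(Ka1² + 4·Ka1·C₀))/2 = 1.16 × 10^-1 M
pH = −log(1.16 × 10^-1) = 0.94

pH = 0.94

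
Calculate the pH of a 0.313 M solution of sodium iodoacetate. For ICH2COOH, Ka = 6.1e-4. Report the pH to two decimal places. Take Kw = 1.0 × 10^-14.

ICH2COO- is the conjugate base of the weak acid ICH2COOH.
Kb = Kw/Ka = 1.0×10^-14 / 6.1 × 10^-4 = 1.64 × 10^-11
From the ICE table, Kb = x²/(0.313 − x) = 1.64 × 10^-11.
Neglecting x in the denominator: x = √(1.64 × 10^-11 × 0.313) = 2.27 × 10^-6 M
pOH = −log(2.27 × 10^-6) = 5.64; pH = 14.00 − 5.64 = 8.36

pH = 8.36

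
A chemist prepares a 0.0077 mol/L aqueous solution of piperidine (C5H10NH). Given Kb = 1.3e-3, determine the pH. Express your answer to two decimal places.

C5H10NH + H2O ⇌ C5H10NH2+ + OH-
Kb = [OH-]²/(0.0077 − [OH-]) = 1.3 × 10^-3
[OH-] is not negligible relative to C₀; solve [OH-]² + 0.0013·[OH-] − 1e-05 = 0.
[OH-] = (−Kb + √(Kb² + 4·Kb·C₀))/2 = 2.58 × 10^-3 M
pOH = 2.59, so pH = 14.00 − pOH = 11.41

pH = 11.41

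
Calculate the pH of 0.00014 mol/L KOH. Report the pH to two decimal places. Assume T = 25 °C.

KOH is a strong base; [OH-] = 0.00014 M.
pOH = -log(0.00014) = 3.85
pH = 14.00 - 3.85 = 10.15

pH = 10.15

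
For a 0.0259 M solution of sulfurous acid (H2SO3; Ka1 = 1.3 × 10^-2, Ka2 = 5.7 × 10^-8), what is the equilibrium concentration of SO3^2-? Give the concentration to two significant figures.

5.7 × 10^-8 M

First ionization gives [H+] ≈ [HSO3-] = 1.30 × 10^-2 M.
Second step: Ka2 = [H+][SO3^2-]/[HSO3-] ≈ [SO3^2-] (since [H+] ≈ [HSO3-]).
So [SO3^2-] ≈ Ka2.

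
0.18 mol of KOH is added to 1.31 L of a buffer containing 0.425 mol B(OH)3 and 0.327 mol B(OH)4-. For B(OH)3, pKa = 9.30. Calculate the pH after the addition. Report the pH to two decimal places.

pH = 9.62

OH- converts B(OH)3 to B(OH)4-: B(OH)3 → 0.245 mol, B(OH)4- → 0.507 mol.
Henderson–Hasselbalch with mole ratio 0.507/0.245: pH = 9.30 + (+0.316)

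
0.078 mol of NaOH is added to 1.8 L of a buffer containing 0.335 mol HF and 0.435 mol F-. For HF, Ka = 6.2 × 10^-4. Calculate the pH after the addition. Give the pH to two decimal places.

After neutralization: n(HF) = 0.257 mol, n(F-) = 0.513 mol.
pKa = −log(6.2 × 10^-4) = 3.208
pH = pKa + log([A⁻]/[HA]) = 3.208 + log(0.513/0.257) = 3.208 +0.300

pH = 3.51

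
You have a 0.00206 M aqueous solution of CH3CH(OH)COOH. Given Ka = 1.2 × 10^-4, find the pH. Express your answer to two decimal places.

CH3CH(OH)COOH ⇌ CH3CH(OH)COO- + H+
Ka = x²/(0.00206 − x) = 1.2 × 10^-4
The 5% rule fails; solving x² + Ka·x − Ka·C₀ = 0 exactly:
x = [−0.00012 + √(0.00012² + 9.89e-07)]/2 = 4.41 × 10^-4 M
pH = −log(4.41 × 10^-4) = 3.36

pH = 3.36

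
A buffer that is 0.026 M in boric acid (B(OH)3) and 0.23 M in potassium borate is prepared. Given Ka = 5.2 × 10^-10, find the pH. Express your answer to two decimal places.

pKa = −log(5.2 × 10^-10) = 9.284
pH = pKa + log([A⁻]/[HA]) = 9.284 + log(0.23/0.026)
pH = 9.284 + (+0.947) = 10.23

pH = 10.23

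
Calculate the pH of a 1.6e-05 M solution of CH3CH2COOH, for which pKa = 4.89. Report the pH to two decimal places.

CH3CH2COOH ⇌ CH3CH2COO- + H+
Ka = 10^(−4.89) = 1.29 × 10^-5
Ka = x²/(1.6e-05 − x) = 1.29 × 10^-5
Here C₀/Ka ≈ 1.24, so the small-x approximation fails. Use the quadratic:
x = [−1.29e-05 + √(1.29e-05² + 8.26e-10)]/2 = 9.30 × 10^-6 M
pH = −log(9.30 × 10^-6) = 5.03

pH = 5.03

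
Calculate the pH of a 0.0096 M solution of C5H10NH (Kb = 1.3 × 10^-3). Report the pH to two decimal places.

pH = 11.47

C5H10NH + H2O ⇌ C5H10NH2+ + OH-
Kb = [OH-]²/(0.0096 − [OH-]) = 1.3 × 10^-3
The 5% rule fails; solving [OH-]² + Kb·[OH-] − Kb·C₀ = 0 exactly:
[OH-] = (−Kb + √(Kb² + 4·Kb·C₀))/2 = 2.94 × 10^-3 M
pOH = 2.53, so pH = 14.00 − pOH = 11.47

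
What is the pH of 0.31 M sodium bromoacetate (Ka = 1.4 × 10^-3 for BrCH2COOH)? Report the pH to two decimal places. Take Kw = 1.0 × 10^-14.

pH = 8.17

BrCH2COO- is the conjugate base of the weak acid BrCH2COOH.
Kb = Kw/Ka = 1.0×10^-14 / 1.4 × 10^-3 = 7.14 × 10^-12
Kb = [OH-]²/(0.31 − [OH-]) = 7.14 × 10^-12
Assume [OH-] ≪ 0.31: [OH-] ≈ √(7.14 × 10^-12 × 0.31) = 1.49 × 10^-6 M
pOH = 5.83, so pH = 14.00 − pOH = 8.17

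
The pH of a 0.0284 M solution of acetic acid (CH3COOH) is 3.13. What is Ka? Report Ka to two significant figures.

[H+] = 10^(-3.13) = 7.41 × 10^-4 M
At equilibrium [HA] = 0.0284 − 7.41 × 10^-4 = 2.77 × 10^-2 M
Ka = [H+][A-]/[HA] = (7.41 × 10^-4)² / 2.77 × 10^-2 = 2.0 × 10^-5

Ka = 2.0 × 10^-5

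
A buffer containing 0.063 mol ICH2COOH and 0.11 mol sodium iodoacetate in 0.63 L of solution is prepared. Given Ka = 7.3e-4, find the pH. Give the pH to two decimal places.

pKa = −log(7.3 × 10^-4) = 3.137
Using pH = pKa + log([base]/[acid]) with [base]/[acid] = 0.11/0.063:
pH = 3.137 + (+0.242) = 3.38

pH = 3.38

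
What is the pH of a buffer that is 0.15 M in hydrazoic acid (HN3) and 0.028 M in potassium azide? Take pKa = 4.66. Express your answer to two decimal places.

pH = pKa + log([A⁻]/[HA]) = 4.66 + log(0.028/0.15)
pH = 4.66 + (-0.729) = 3.93

pH = 3.93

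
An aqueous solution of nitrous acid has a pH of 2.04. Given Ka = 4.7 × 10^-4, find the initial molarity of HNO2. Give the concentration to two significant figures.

C₀ = 1.9 × 10^-1 M

[H+] = 10^(-2.04) = 9.12 × 10^-3 M = x
Ka = x²/(C₀ − x) ⇒ C₀ = x + x²/Ka
C₀ = 9.12 × 10^-3 + (9.12 × 10^-3)²/(4.7 × 10^-4) = 1.86 × 10^-1 M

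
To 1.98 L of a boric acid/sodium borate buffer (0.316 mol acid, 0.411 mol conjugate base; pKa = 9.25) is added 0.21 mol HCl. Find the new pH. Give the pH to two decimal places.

pH = 8.83

After neutralization: n(B(OH)3) = 0.526 mol, n(B(OH)4-) = 0.201 mol.
pH = pKa + log([A⁻]/[HA]) = 9.25 + log(0.201/0.526) = 9.25 -0.418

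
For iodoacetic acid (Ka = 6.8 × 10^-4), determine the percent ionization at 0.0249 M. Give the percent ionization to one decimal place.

ICH2COOH ⇌ ICH2COO- + H+; let x = [H+] at equilibrium.
Ka = x²/(C₀ − x); solving the quadratic gives x = 3.79 × 10^-3 M.
Fraction ionized = 3.79 × 10^-3 / 0.0249 = 0.1522 → 15.2%

15.2%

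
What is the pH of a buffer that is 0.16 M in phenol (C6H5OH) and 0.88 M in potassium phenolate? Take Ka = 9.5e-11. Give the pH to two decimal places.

pKa = −log(9.5 × 10^-11) = 10.022
pH = pKa + log([A⁻]/[HA]) = 10.022 + log(0.88/0.16)
pH = 10.022 + (+0.740) = 10.76

pH = 10.76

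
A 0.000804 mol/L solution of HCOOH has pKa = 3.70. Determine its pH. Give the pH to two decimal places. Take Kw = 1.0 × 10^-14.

HCOOH ⇌ HCOO- + H+
Ka = 10^(−3.70) = 2.00 × 10^-4
From the ICE table, Ka = x²/(0.000804 − x) = 2.00 × 10^-4.
Here C₀/Ka ≈ 4.02, so the small-x approximation fails. Use the quadratic:
x = [−0.0002 + √(0.0002² + 6.43e-07)]/2 = 3.13 × 10^-4 M
pH = −log(3.13 × 10^-4) = 3.50

pH = 3.50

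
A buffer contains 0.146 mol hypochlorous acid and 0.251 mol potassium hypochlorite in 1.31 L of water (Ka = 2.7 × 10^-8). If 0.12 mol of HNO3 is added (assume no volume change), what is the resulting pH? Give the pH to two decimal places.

pH = 7.26

Added H+ converts OCl- to HOCl: HOCl → 0.266 mol, OCl- → 0.131 mol.
pKa = −log(2.7 × 10^-8) = 7.569
pH = pKa + log(n_OCl-/n_HOCl) = 7.569 + log(0.131/0.266) = 7.569 + (-0.308)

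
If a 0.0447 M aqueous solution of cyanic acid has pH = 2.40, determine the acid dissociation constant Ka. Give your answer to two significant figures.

Ka = 3.9 × 10^-4

[H+] = 10^(-2.40) = 3.98 × 10^-3 M
At equilibrium [HA] = 0.0447 − 3.98 × 10^-3 = 4.07 × 10^-2 M
Ka = [H+][A-]/[HA] = (3.98 × 10^-3)² / 4.07 × 10^-2 = 3.9 × 10^-4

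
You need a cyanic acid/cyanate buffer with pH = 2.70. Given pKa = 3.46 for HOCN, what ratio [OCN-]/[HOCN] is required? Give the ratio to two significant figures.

ratio = 0.17

pH = pKa + log(r) ⇒ log(r) = 2.70 − 3.46 = -0.76
r = [OCN-]/[HOCN] = 10^(-0.76) = 0.174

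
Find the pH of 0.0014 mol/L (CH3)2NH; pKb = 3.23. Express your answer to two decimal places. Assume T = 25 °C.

(CH3)2NH + H2O ⇌ (CH3)2NH2+ + OH-
Kb = 10^(−3.23) = 5.89 × 10^-4
Kb = [OH-]²/(0.0014 − [OH-]) = 5.89 × 10^-4
[OH-] is not negligible relative to C₀; solve [OH-]² + 0.000589·[OH-] − 8.25e-07 = 0.
[OH-] = (−Kb + √(Kb² + 4·Kb·C₀))/2 = 6.60 × 10^-4 M
pOH = −log(6.60 × 10^-4) = 3.18; pH = 14.00 − 3.18 = 10.82

pH = 10.82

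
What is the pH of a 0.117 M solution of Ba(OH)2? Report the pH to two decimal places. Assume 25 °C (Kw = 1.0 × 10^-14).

Ba(OH)2 is a strong base (each formula unit releases 2 OH-); [OH-] = 0.234 M.
pOH = -log(0.234) = 0.63
pH = 14.00 - 0.63 = 13.37

pH = 13.37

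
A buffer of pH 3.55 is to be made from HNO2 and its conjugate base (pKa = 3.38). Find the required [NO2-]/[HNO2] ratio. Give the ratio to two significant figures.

ratio = 1.5

pH = pKa + log(r) ⇒ log(r) = 3.55 − 3.38 = +0.17
r = [NO2-]/[HNO2] = 10^(+0.17) = 1.48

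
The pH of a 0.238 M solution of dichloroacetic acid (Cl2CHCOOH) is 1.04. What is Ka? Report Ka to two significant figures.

Ka = 5.7 × 10^-2

[H+] = 10^(-1.04) = 9.12 × 10^-2 M
At equilibrium [HA] = 0.238 − 9.12 × 10^-2 = 1.47 × 10^-1 M
Ka = [H+][A-]/[HA] = (9.12 × 10^-2)² / 1.47 × 10^-1 = 5.7 × 10^-2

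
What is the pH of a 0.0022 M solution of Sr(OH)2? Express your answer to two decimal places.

pH = 11.64

Sr(OH)2 is a strong base (each formula unit releases 2 OH-); [OH-] = 0.0044 M.
pOH = -log(0.0044) = 2.36
pH = 14.00 - 2.36 = 11.64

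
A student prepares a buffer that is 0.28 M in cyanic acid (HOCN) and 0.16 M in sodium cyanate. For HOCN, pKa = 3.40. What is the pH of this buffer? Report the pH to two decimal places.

pH = 3.16

pH = pKa + log([A⁻]/[HA]) = 3.40 + log(0.16/0.28)
pH = 3.40 + (-0.243) = 3.16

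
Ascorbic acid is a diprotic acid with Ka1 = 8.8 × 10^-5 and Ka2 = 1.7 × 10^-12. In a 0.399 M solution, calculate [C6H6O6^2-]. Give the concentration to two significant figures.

1.7 × 10^-12 M

First ionization gives [H+] ≈ [HC6H6O6-] = 5.93 × 10^-3 M.
Second step: Ka2 = [H+][C6H6O6^2-]/[HC6H6O6-] ≈ [C6H6O6^2-] (since [H+] ≈ [HC6H6O6-]).
So [C6H6O6^2-] ≈ Ka2.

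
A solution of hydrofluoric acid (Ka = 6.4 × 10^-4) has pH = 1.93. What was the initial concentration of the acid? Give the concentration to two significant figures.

[H+] = 10^(-1.93) = 1.17 × 10^-2 M = x
Ka = x²/(C₀ − x) ⇒ C₀ = x + x²/Ka
C₀ = 1.17 × 10^-2 + (1.17 × 10^-2)²/(6.4 × 10^-4) = 2.26 × 10^-1 M

C₀ = 2.3 × 10^-1 M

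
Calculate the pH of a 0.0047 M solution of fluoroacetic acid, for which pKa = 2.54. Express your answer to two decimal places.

FCH2COOH ⇌ FCH2COO- + H+
Ka = 10^(−2.54) = 2.88 × 10^-3
From the ICE table, Ka = [H+]²/(0.0047 − [H+]) = 2.88 × 10^-3.
The 5% rule fails; solving [H+]² + Ka·[H+] − Ka·C₀ = 0 exactly:
[H+] = [−0.00288 + √(0.00288² + 5.41e-05)]/2 = 2.51 × 10^-3 M
pH = −log[H+] = −log(2.51 × 10^-3) = 2.60

pH = 2.60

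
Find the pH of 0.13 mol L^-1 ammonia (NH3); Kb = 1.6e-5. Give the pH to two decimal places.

pH = 11.16

NH3 + H2O ⇌ NH4+ + OH-
Kb = [OH-]²/(0.13 − [OH-]) = 1.6 × 10^-5
Assume [OH-] ≪ 0.13: [OH-] ≈ √(1.6 × 10^-5 × 0.13) = 1.44 × 10^-3 M
([OH-]/C₀ = 1.1% < 5%, so the approximation holds.)
pOH = 2.84, so pH = 14.00 − pOH = 11.16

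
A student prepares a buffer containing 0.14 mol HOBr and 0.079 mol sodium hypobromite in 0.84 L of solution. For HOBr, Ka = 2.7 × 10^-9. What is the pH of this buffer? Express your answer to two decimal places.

pKa = −log(2.7 × 10^-9) = 8.569
Using pH = pKa + log([base]/[acid]) with [base]/[acid] = 0.079/0.14:
pH = 8.569 + (-0.249) = 8.32

pH = 8.32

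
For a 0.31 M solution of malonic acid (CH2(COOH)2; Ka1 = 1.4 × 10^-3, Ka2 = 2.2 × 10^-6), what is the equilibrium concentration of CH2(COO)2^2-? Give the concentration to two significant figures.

First ionization gives [H+] ≈ [CH2(COOH)COO-] = 2.01 × 10^-2 M.
Second step: Ka2 = [H+][CH2(COO)2^2-]/[CH2(COOH)COO-] ≈ [CH2(COO)2^2-] (since [H+] ≈ [CH2(COOH)COO-]).
So [CH2(COO)2^2-] ≈ Ka2.

2.2 × 10^-6 M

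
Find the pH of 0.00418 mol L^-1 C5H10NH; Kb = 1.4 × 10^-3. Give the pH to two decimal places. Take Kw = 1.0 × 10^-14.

pH = 11.26

C5H10NH + H2O ⇌ C5H10NH2+ + OH-
Let x = [OH-] at equilibrium. Kb = x²/(0.00418 − x).
The 5% rule fails; solving x² + Kb·x − Kb·C₀ = 0 exactly:
x = [−0.0014 + √(0.0014² + 2.34e-05)]/2 = 1.82 × 10^-3 M
pOH = −log(1.82 × 10^-3) = 2.74; pH = 14.00 − 2.74 = 11.26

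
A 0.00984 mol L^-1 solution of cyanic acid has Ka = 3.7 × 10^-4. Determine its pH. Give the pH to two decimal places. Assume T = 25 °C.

pH = 2.76

HOCN ⇌ OCN- + H+
From the ICE table, Ka = x²/(0.00984 − x) = 3.7 × 10^-4.
The 5% rule fails; solving x² + Ka·x − Ka·C₀ = 0 exactly:
x = [−0.00037 + √(0.00037² + 1.46e-05)]/2 = 1.73 × 10^-3 M
pH = −log(1.73 × 10^-3) = 2.76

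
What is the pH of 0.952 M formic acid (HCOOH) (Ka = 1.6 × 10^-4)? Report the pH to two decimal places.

pH = 1.91

HCOOH ⇌ HCOO- + H+
From the ICE table, Ka = x²/(0.952 − x) = 1.6 × 10^-4.
Since Ka ≪ C₀, x ≈ √(Ka·C₀) = 1.23 × 10^-2 M.
(x/C₀ = 1.3% < 5%, so the approximation holds.)
pH = −log(1.23 × 10^-2) = 1.91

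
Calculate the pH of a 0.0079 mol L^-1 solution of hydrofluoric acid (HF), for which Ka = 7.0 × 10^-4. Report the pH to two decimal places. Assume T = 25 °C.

pH = 2.69

HF ⇌ F- + H+
Ka = x²/(0.0079 − x) = 7.0 × 10^-4
Here C₀/Ka ≈ 11.3, so the small-x approximation fails. Use the quadratic:
x = [−0.0007 + √(0.0007² + 2.21e-05)]/2 = 2.03 × 10^-3 M
pH = −log[H+] = −log(2.03 × 10^-3) = 2.69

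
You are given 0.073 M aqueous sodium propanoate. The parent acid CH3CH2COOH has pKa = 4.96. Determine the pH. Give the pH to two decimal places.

pH = 8.91

CH3CH2COO- is the conjugate base of the weak acid CH3CH2COOH.
Ka = 10^(−4.96) = 1.10 × 10^-5
Kb = Kw/Ka = 1.0×10^-14 / 1.10 × 10^-5 = 9.09 × 10^-10
From the ICE table, Kb = x²/(0.073 − x) = 9.09 × 10^-10.
Neglecting x in the denominator: x = √(9.09 × 10^-10 × 0.073) = 8.15 × 10^-6 M
pOH = −log(8.15 × 10^-6) = 5.09; pH = 14.00 − 5.09 = 8.91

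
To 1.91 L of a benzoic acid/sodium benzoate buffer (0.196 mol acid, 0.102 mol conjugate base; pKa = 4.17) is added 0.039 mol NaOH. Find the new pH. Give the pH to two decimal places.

pH = 4.12

OH- converts C6H5COOH to C6H5COO-: C6H5COOH → 0.157 mol, C6H5COO- → 0.141 mol.
pH = pKa + log(n_C6H5COO-/n_C6H5COOH) = 4.17 + log(0.141/0.157) = 4.17 + (-0.047)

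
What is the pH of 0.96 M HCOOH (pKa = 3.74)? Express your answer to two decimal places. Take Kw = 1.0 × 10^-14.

HCOOH ⇌ HCOO- + H+
Ka = 10^(−3.74) = 1.82 × 10^-4
Let x = [H+] at equilibrium. Ka = x²/(0.96 − x).
Since Ka ≪ C₀, x ≈ √(Ka·C₀) = 1.32 × 10^-2 M.
Check: 1.4% ionized — well under 5%, approximation valid.
pH = −log[H+] = −log(1.32 × 10^-2) = 1.88

pH = 1.88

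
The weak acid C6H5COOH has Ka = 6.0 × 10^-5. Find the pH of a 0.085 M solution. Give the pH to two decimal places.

C6H5COOH ⇌ C6H5COO- + H+
From the ICE table, Ka = [H+]²/(0.085 − [H+]) = 6.0 × 10^-5.
Assume [H+] ≪ 0.085: [H+] ≈ √(6.0 × 10^-5 × 0.085) = 2.26 × 10^-3 M
Check: 2.7% ionized — well under 5%, approximation valid.
pH = −log(2.26 × 10^-3) = 2.65

pH = 2.65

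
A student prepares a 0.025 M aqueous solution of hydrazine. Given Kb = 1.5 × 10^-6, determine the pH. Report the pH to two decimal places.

N2H4 + H2O ⇌ N2H5+ + OH-
Let x = [OH-] at equilibrium. Kb = x²/(0.025 − x).
Neglecting x in the denominator: x = √(1.5 × 10^-6 × 0.025) = 1.94 × 10^-4 M
Check: 0.77% ionized — well under 5%, approximation valid.
pOH = 3.71, so pH = 14.00 − pOH = 10.29

pH = 10.29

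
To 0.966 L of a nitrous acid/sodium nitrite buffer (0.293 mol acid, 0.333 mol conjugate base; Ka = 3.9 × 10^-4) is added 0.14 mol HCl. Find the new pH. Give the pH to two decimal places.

Added H+ converts NO2- to HNO2: HNO2 → 0.433 mol, NO2- → 0.193 mol.
pKa = −log(3.9 × 10^-4) = 3.409
pH = pKa + log([A⁻]/[HA]) = 3.409 + log(0.193/0.433) = 3.409 -0.351

pH = 3.06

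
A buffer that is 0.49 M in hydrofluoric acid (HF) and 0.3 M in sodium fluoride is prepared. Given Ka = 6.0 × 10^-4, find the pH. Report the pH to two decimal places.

pKa = −log(6.0 × 10^-4) = 3.222
Henderson–Hasselbalch: pH = pKa + log([F-]/[HF]) = 3.222 + log(0.3/0.49)
pH = 3.222 + (-0.213) = 3.01

pH = 3.01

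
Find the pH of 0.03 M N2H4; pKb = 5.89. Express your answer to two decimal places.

pH = 10.29

N2H4 + H2O ⇌ N2H5+ + OH-
Kb = 10^(−5.89) = 1.29 × 10^-6
Kb = x²/(0.03 − x) = 1.29 × 10^-6
Assume x ≪ 0.03: x ≈ √(1.29 × 10^-6 × 0.03) = 1.97 × 10^-4 M
(x/C₀ = 0.66% < 5%, so the approximation holds.)
pOH = −log(1.97 × 10^-4) = 3.71; pH = 14.00 − 3.71 = 10.29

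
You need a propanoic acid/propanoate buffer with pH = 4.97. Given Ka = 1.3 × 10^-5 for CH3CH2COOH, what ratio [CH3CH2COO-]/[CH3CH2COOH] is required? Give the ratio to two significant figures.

ratio = 1.2

pKa = -log(1.3 × 10^-5) = 4.886
pH = pKa + log(r) ⇒ log(r) = 4.97 − 4.886 = +0.084
r = [CH3CH2COO-]/[CH3CH2COOH] = 10^(+0.084) = 1.21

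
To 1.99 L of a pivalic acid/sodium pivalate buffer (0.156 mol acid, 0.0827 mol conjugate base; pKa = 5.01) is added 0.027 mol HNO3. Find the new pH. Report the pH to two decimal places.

pH = 4.49

Added H+ converts (CH3)3CCOO- to (CH3)3CCOOH: (CH3)3CCOOH → 0.183 mol, (CH3)3CCOO- → 0.0557 mol.
pH = pKa + log([A⁻]/[HA]) = 5.01 + log(0.0557/0.183) = 5.01 -0.517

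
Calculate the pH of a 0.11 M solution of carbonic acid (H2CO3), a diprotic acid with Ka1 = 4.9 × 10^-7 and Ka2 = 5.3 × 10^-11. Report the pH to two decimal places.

Ka1 ≫ Ka2, so treat the first dissociation as the only significant source of H+.
Ka1 = x²/(0.11 − x) = 4.9 × 10^-7
x ≈ √(4.9 × 10^-7 × 0.11) = 2.32 × 10^-4 M
pH = −log(2.32 × 10^-4) = 3.63

pH = 3.63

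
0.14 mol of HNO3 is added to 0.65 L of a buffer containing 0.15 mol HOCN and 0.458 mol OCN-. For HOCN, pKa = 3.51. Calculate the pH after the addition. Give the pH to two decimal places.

After neutralization: n(HOCN) = 0.29 mol, n(OCN-) = 0.318 mol.
pH = pKa + log([A⁻]/[HA]) = 3.51 + log(0.318/0.29) = 3.51 +0.040

pH = 3.55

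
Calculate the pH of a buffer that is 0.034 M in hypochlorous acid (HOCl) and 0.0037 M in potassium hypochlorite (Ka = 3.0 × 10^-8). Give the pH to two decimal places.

pH = 6.56

pKa = −log(3.0 × 10^-8) = 7.523
Using pH = pKa + log([base]/[acid]) with [base]/[acid] = 0.0037/0.034:
pH = 7.523 + (-0.963) = 6.56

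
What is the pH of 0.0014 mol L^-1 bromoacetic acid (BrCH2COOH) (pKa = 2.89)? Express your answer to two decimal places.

BrCH2COOH ⇌ BrCH2COO- + H+
Ka = 10^(−2.89) = 1.29 × 10^-3
Ka = [H+]²/(0.0014 − [H+]) = 1.29 × 10^-3
[H+] is not negligible relative to C₀; solve [H+]² + 0.00129·[H+] − 1.81e-06 = 0.
[H+] = (−Ka + √(Ka² + 4·Ka·C₀))/2 = 8.46 × 10^-4 M
pH = −log[H+] = −log(8.46 × 10^-4) = 3.07

pH = 3.07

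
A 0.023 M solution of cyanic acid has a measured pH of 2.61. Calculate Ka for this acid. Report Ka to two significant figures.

[H+] = 10^(-2.61) = 2.45 × 10^-3 M
At equilibrium [HA] = 0.023 − 2.45 × 10^-3 = 2.05 × 10^-2 M
Ka = [H+][A-]/[HA] = (2.45 × 10^-3)² / 2.05 × 10^-2 = 2.9 × 10^-4

Ka = 2.9 × 10^-4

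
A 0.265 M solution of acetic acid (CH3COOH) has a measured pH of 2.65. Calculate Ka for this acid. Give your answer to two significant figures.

[H+] = 10^(-2.65) = 2.24 × 10^-3 M
At equilibrium [HA] = 0.265 − 2.24 × 10^-3 = 2.63 × 10^-1 M
Ka = [H+][A-]/[HA] = (2.24 × 10^-3)² / 2.63 × 10^-1 = 1.9 × 10^-5

Ka = 1.9 × 10^-5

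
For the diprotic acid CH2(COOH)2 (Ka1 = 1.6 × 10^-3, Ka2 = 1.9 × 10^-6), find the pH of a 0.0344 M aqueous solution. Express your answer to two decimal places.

pH = 2.18

Ka1 ≫ Ka2, so treat the first dissociation as the only significant source of H+.
Ka1 = x²/(0.0344 − x) = 1.6 × 10^-3
Solving the quadratic: x = (−Ka1 + √(Ka1² + 4·Ka1·C₀))/2 = 6.66 × 10^-3 M
pH = −log(6.66 × 10^-3) = 2.18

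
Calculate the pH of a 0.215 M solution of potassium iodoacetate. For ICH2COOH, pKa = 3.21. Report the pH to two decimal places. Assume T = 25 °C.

pH = 8.27

ICH2COO- is the conjugate base of the weak acid ICH2COOH.
Ka = 10^(−3.21) = 6.17 × 10^-4
Kb = Kw/Ka = 1.0×10^-14 / 6.17 × 10^-4 = 1.62 × 10^-11
From the ICE table, Kb = [OH-]²/(0.215 − [OH-]) = 1.62 × 10^-11.
Neglecting [OH-] in the denominator: [OH-] = √(1.62 × 10^-11 × 0.215) = 1.87 × 10^-6 M
Check: 0.00087% ionized — well under 5%, approximation valid.
pOH = 5.73, so pH = 14.00 − pOH = 8.27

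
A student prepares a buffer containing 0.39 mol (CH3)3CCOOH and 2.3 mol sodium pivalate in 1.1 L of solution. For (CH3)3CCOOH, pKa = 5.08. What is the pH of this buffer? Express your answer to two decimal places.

Henderson–Hasselbalch: pH = pKa + log([(CH3)3CCOO-]/[(CH3)3CCOOH]) = 5.08 + log(2.3/0.39)
pH = 5.08 + (+0.771) = 5.85

pH = 5.85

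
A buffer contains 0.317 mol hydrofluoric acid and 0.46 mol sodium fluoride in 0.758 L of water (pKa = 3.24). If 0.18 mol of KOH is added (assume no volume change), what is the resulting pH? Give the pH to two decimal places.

After neutralization: n(HF) = 0.137 mol, n(F-) = 0.64 mol.
Henderson–Hasselbalch with mole ratio 0.64/0.137: pH = 3.24 + (+0.669)

pH = 3.91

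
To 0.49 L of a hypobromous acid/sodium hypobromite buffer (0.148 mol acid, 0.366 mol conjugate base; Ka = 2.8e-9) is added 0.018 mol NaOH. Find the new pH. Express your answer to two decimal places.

OH- converts HOBr to OBr-: HOBr → 0.13 mol, OBr- → 0.384 mol.
pKa = −log(2.8 × 10^-9) = 8.553
Henderson–Hasselbalch with mole ratio 0.384/0.13: pH = 8.553 + (+0.470)

pH = 9.02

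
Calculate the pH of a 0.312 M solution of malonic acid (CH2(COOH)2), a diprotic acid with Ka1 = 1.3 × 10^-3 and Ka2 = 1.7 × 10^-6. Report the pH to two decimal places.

Since Ka1 ≫ Ka2, the first ionization dominates [H+].
Ka1 = x²/(0.312 − x) = 1.3 × 10^-3
Solving the quadratic: x = (−Ka1 + √(Ka1² + 4·Ka1·C₀))/2 = 1.95 × 10^-2 M
pH = −log(1.95 × 10^-2) = 1.71

pH = 1.71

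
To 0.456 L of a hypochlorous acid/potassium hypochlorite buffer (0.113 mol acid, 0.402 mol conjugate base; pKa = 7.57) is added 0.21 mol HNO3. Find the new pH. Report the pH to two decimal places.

pH = 7.34

After neutralization: n(HOCl) = 0.323 mol, n(OCl-) = 0.192 mol.
pH = pKa + log([A⁻]/[HA]) = 7.57 + log(0.192/0.323) = 7.57 -0.226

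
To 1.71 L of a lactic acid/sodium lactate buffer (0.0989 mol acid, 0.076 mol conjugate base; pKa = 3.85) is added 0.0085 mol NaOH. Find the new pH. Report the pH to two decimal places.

After neutralization: n(CH3CH(OH)COOH) = 0.0904 mol, n(CH3CH(OH)COO-) = 0.0845 mol.
pH = pKa + log(n_CH3CH(OH)COO-/n_CH3CH(OH)COOH) = 3.85 + log(0.0845/0.0904) = 3.85 + (-0.029)

pH = 3.82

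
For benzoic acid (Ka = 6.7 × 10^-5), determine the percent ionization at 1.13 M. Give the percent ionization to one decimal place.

C6H5COOH ⇌ C6H5COO- + H+; let x = [H+] at equilibrium.
x ≈ √(Ka·C₀) = √(6.7 × 10^-5 × 1.13) = 8.70 × 10^-3 M
Fraction ionized = 8.70 × 10^-3 / 1.13 = 0.0077 → 0.8%

0.8%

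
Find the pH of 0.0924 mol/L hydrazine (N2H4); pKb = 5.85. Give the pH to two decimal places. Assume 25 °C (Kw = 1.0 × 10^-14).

pH = 10.56

N2H4 + H2O ⇌ N2H5+ + OH-
Kb = 10^(−5.85) = 1.41 × 10^-6
Let x = [OH-] at equilibrium. Kb = x²/(0.0924 − x).
Neglecting x in the denominator: x = √(1.41 × 10^-6 × 0.0924) = 3.61 × 10^-4 M
pOH = −log(3.61 × 10^-4) = 3.44; pH = 14.00 − 3.44 = 10.56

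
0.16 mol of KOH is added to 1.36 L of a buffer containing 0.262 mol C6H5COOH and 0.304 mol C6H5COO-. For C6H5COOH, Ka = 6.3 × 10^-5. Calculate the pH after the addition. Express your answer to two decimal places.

pH = 4.86

OH- converts C6H5COOH to C6H5COO-: C6H5COOH → 0.102 mol, C6H5COO- → 0.464 mol.
pKa = −log(6.3 × 10^-5) = 4.201
Henderson–Hasselbalch with mole ratio 0.464/0.102: pH = 4.201 + (+0.658)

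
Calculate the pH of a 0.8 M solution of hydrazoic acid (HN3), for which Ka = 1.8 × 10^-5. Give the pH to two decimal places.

HN3 ⇌ N3- + H+
Ka = x²/(0.8 − x) = 1.8 × 10^-5
Assume x ≪ 0.8: x ≈ √(1.8 × 10^-5 × 0.8) = 3.79 × 10^-3 M
pH = −log[H+] = −log(3.79 × 10^-3) = 2.42

pH = 2.42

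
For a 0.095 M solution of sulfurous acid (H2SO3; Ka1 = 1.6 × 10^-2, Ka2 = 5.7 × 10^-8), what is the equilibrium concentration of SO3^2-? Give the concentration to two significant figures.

First ionization gives [H+] ≈ [HSO3-] = 3.18 × 10^-2 M.
Second step: Ka2 = [H+][SO3^2-]/[HSO3-] ≈ [SO3^2-] (since [H+] ≈ [HSO3-]).
So [SO3^2-] ≈ Ka2.

5.7 × 10^-8 M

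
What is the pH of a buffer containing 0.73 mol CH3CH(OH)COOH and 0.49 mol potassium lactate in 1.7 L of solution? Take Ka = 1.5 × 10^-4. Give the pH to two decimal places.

pH = 3.65

pKa = −log(1.5 × 10^-4) = 3.824
pH = pKa + log([A⁻]/[HA]) = 3.824 + log(0.49/0.73)
pH = 3.824 + (-0.173) = 3.65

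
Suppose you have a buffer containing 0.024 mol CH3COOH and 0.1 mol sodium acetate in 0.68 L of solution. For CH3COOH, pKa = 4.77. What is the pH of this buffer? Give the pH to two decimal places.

pH = pKa + log([A⁻]/[HA]) = 4.77 + log(0.1/0.024)
pH = 4.77 + (+0.620) = 5.39

pH = 5.39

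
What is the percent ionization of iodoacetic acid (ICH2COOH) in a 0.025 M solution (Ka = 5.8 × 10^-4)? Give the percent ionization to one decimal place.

ICH2COOH ⇌ ICH2COO- + H+; let x = [H+] at equilibrium.
Ka = x²/(C₀ − x); solving the quadratic gives x = 3.53 × 10^-3 M.
Fraction ionized = 3.53 × 10^-3 / 0.025 = 0.1412 → 14.1%

14.1%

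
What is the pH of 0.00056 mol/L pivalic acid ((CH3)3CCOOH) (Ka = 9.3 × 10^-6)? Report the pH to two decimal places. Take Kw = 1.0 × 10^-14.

(CH3)3CCOOH ⇌ (CH3)3CCOO- + H+
Ka = [H+]²/(0.00056 − [H+]) = 9.3 × 10^-6
Here C₀/Ka ≈ 60.2, so the small-[H+] approximation fails. Use the quadratic:
[H+] = [−9.3e-06 + √(9.3e-06² + 2.08e-08)]/2 = 6.77 × 10^-5 M
pH = −log[H+] = −log(6.77 × 10^-5) = 4.17

pH = 4.17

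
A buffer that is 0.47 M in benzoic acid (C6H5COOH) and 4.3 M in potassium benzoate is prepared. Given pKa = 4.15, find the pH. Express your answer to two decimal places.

pH = 5.11

Using pH = pKa + log([base]/[acid]) with [base]/[acid] = 4.3/0.47:
pH = 4.15 + (+0.961) = 5.11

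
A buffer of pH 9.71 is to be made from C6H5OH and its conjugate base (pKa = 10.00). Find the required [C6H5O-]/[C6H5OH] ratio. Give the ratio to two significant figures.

ratio = 0.51

pH = pKa + log(r) ⇒ log(r) = 9.71 − 10.00 = -0.29
r = [C6H5O-]/[C6H5OH] = 10^(-0.29) = 0.513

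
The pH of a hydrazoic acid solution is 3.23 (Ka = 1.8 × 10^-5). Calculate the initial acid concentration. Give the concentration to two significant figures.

[H+] = 10^(-3.23) = 5.89 × 10^-4 M = x
Ka = x²/(C₀ − x) ⇒ C₀ = x + x²/Ka
C₀ = 5.89 × 10^-4 + (5.89 × 10^-4)²/(1.8 × 10^-5) = 1.99 × 10^-2 M

C₀ = 2.0 × 10^-2 M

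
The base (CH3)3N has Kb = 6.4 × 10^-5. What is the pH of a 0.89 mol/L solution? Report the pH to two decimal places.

(CH3)3N + H2O ⇌ (CH3)3NH+ + OH-
From the ICE table, Kb = x²/(0.89 − x) = 6.4 × 10^-5.
Since Kb ≪ C₀, x ≈ √(Kb·C₀) = 7.55 × 10^-3 M.
pOH = −log(7.55 × 10^-3) = 2.12; pH = 14.00 − 2.12 = 11.88

pH = 11.88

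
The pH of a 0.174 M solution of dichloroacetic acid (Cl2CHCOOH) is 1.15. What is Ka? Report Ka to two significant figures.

[H+] = 10^(-1.15) = 7.08 × 10^-2 M
At equilibrium [HA] = 0.174 − 7.08 × 10^-2 = 1.03 × 10^-1 M
Ka = [H+][A-]/[HA] = (7.08 × 10^-2)² / 1.03 × 10^-1 = 4.9 × 10^-2

Ka = 4.9 × 10^-2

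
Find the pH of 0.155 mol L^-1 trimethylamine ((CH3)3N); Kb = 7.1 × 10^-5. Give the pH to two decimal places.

(CH3)3N + H2O ⇌ (CH3)3NH+ + OH-
Kb = x²/(0.155 − x) = 7.1 × 10^-5
Neglecting x in the denominator: x = √(7.1 × 10^-5 × 0.155) = 3.32 × 10^-3 M
(x/C₀ = 2.1% < 5%, so the approximation holds.)
pOH = 2.48, so pH = 14.00 − pOH = 11.52

pH = 11.52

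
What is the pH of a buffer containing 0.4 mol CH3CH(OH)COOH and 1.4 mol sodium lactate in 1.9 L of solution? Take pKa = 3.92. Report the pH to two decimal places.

pH = pKa + log([A⁻]/[HA]) = 3.92 + log(1.4/0.4)
pH = 3.92 + (+0.544) = 4.46

pH = 4.46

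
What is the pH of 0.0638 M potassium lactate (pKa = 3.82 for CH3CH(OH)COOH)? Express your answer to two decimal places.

CH3CH(OH)COO- is the conjugate base of the weak acid CH3CH(OH)COOH.
Ka = 10^(−3.82) = 1.51 × 10^-4
Kb = Kw/Ka = 1.0×10^-14 / 1.51 × 10^-4 = 6.62 × 10^-11
Kb = x²/(0.0638 − x) = 6.62 × 10^-11
Neglecting x in the denominator: x = √(6.62 × 10^-11 × 0.0638) = 2.06 × 10^-6 M
(x/C₀ = 0.0032% < 5%, so the approximation holds.)
pOH = −log(2.06 × 10^-6) = 5.69; pH = 14.00 − 5.69 = 8.31

pH = 8.31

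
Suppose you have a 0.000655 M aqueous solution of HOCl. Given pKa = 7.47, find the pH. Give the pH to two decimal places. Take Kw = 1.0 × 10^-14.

HOCl ⇌ OCl- + H+
Ka = 10^(−7.47) = 3.39 × 10^-8
From the ICE table, Ka = [H+]²/(0.000655 − [H+]) = 3.39 × 10^-8.
Since Ka ≪ C₀, [H+] ≈ √(Ka·C₀) = 4.71 × 10^-6 M.
([H+]/C₀ = 0.72% < 5%, so the approximation holds.)
pH = −log(4.71 × 10^-6) = 5.33

pH = 5.33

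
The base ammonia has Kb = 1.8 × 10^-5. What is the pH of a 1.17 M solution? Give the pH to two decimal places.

pH = 11.66

NH3 + H2O ⇌ NH4+ + OH-
From the ICE table, Kb = [OH-]²/(1.17 − [OH-]) = 1.8 × 10^-5.
Since Kb ≪ C₀, [OH-] ≈ √(Kb·C₀) = 4.59 × 10^-3 M.
Check: 0.39% ionized — well under 5%, approximation valid.
pOH = −log(4.59 × 10^-3) = 2.34; pH = 14.00 − 2.34 = 11.66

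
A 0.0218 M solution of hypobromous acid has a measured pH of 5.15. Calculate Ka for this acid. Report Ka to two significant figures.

[H+] = 10^(-5.15) = 7.08 × 10^-6 M
At equilibrium [HA] = 0.0218 − 7.08 × 10^-6 = 2.18 × 10^-2 M
Ka = [H+][A-]/[HA] = (7.08 × 10^-6)² / 2.18 × 10^-2 = 2.3 × 10^-9

Ka = 2.3 × 10^-9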